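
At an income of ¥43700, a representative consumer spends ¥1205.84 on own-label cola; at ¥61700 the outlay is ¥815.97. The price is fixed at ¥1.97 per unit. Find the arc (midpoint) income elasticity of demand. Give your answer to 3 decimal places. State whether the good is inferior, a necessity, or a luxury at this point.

With a constant price, Q₁ = 1205.84/1.97 = 612.102 and Q₂ = 815.97/1.97 = 414.198 (equivalently, work directly with expenditure since P cancels).
Midpoint %ΔQ = (815.97 − 1205.84)/1010.91 = -0.38566; midpoint %ΔI = (61700 − 43700)/52700 = 0.34156.
η = -0.38566 / 0.34156 = -1.129.
η < 0 ⇒ inferior good.

-1.129 (inferior good)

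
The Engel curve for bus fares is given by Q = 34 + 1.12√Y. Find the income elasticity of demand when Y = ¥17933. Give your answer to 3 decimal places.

0.408

At Y = 17933: Q = 183.984.
dQ/dY = 1.12/(2√Y) = 0.00418178 at this income.
η = (dQ/dY)·(Y/Q) = 0.00418178 × (17933/183.984) = 0.408.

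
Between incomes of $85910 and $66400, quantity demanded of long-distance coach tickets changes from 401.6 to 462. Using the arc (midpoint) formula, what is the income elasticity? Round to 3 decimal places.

-0.546

ΔQ = 462 − 401.6 = 60.4; midpoint Q̄ = (401.6 + 462)/2 = 431.8.
ΔI = 66400 − 85910 = -19510; midpoint Ī = (85910 + 66400)/2 = 76155.
η = (ΔQ/Q̄) ÷ (ΔI/Ī) = (60.4/431.8) ÷ (-19510/76155) = -0.546.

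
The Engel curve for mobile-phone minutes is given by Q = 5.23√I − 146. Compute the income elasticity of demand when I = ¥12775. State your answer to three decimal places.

At I = 12775: Q = 445.129.
dQ/dI = 5.23/(2√I) = 0.0231362 at this income.
η = (dQ/dI)·(I/Q) = 0.0231362 × (12775/445.129) = 0.664.

0.664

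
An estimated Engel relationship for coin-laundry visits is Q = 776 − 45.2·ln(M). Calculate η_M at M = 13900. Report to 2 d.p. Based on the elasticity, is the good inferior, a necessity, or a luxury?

At M = 13900: Q = 344.808.
dQ/dM = -45.2/M = -0.0032518 at this income.
η = (dQ/dM)·(M/Q) = -0.0032518 × (13900/344.808) = -0.13.
Since η < 0, the good is an inferior good.

-0.13 (inferior good)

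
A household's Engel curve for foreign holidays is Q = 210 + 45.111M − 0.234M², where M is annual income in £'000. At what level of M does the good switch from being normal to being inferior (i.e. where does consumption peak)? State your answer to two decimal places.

96.39

dQ/dM = 45.111 − 0.468M.
The good is inferior where dQ/dM < 0. Setting dQ/dM = 0 gives M = 45.111 / 0.468 = 96.39.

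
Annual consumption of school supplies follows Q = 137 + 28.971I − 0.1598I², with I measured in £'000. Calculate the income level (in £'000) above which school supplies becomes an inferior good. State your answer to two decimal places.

dQ/dI = 28.971 − 0.3196I.
The good is inferior where dQ/dI < 0. Setting dQ/dI = 0 gives I = 28.971 / 0.3196 = 90.65.

90.65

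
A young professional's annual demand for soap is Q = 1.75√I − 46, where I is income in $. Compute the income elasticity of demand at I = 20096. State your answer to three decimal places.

0.614

At I = 20096: Q = 202.081.
dQ/dI = 1.75/(2√I) = 0.00617239 at this income.
η = (dQ/dI)·(I/Q) = 0.00617239 × (20096/202.081) = 0.614.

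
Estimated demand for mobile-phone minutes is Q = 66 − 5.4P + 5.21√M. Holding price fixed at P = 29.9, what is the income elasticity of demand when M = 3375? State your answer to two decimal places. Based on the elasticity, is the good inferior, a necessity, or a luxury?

0.73 (necessity)

At P = 29.9, M = 3375: Q = 207.214.
Holding P constant, ∂Q/∂M = 5.21/(2√M) = 0.0448405.
η_M = (∂Q/∂M)·(M/Q) = 0.0448405 × (3375/207.214) = 0.73.
Since 0 < η < 1, this is a necessity.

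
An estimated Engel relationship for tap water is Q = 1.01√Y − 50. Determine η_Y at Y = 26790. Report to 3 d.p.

0.717

At Y = 26790: Q = 115.313.
dQ/dY = 1.01/(2√Y) = 0.00308535 at this income.
η = (dQ/dY)·(Y/Q) = 0.00308535 × (26790/115.313) = 0.717.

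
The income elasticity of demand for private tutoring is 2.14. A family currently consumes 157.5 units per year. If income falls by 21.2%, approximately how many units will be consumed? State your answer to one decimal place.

%ΔQ ≈ η × %ΔI = 2.14 × (-21.2%) = -45.368%.
New Q ≈ 157.5 × (1 − 0.45368) = 86.0.

86.0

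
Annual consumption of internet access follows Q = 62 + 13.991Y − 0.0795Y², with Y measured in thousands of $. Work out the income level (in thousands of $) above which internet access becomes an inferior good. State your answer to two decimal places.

dQ/dY = 13.991 − 0.159Y.
The good is inferior where dQ/dY < 0. Setting dQ/dY = 0 gives Y = 13.991 / 0.159 = 87.99.

87.99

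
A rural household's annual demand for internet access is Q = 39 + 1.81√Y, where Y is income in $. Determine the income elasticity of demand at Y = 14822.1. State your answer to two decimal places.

0.42

At Y = 14822.1: Q = 259.360.
dQ/dY = 1.81/(2√Y) = 0.00743351 at this income.
η = (dQ/dY)·(Y/Q) = 0.00743351 × (14822.1/259.360) = 0.42.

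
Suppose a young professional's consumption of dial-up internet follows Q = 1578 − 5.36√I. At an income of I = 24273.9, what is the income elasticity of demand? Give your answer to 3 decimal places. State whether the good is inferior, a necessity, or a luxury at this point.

-0.562 (inferior good)

At I = 24273.9: Q = 742.908.
dQ/dI = -5.36/(2√I) = -0.0172014 at this income.
η = (dQ/dI)·(I/Q) = -0.0172014 × (24273.9/742.908) = -0.562.
Since η < 0, the good is an inferior good.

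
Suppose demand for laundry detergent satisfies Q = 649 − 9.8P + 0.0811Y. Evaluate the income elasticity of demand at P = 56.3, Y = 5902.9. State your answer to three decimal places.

0.831

At P = 56.3, Y = 5902.9: Q = 575.985.
Holding P constant, ∂Q/∂Y = 0.0811.
η_Y = (∂Q/∂Y)·(Y/Q) = 0.0811 × (5902.9/575.985) = 0.831.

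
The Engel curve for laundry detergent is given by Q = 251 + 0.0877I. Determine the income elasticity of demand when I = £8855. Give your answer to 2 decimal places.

0.76

At I = 8855: Q = 1027.584.
dQ/dI = 0.0877.
η = (dQ/dI)·(I/Q) = 0.0877 × (8855/1027.584) = 0.76.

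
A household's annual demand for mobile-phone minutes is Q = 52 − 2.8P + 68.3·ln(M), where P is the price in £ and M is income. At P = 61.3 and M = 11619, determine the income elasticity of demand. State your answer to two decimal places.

0.13

At P = 61.3, M = 11619: Q = 519.675.
Holding P constant, ∂Q/∂M = 68.3/M = 0.0058783.
η_M = (∂Q/∂M)·(M/Q) = 0.0058783 × (11619/519.675) = 0.13.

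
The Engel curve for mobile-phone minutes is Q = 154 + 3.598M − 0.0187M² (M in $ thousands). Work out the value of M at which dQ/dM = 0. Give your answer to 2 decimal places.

dQ/dM = 3.598 − 0.0374M.
The good is inferior where dQ/dM < 0. Setting dQ/dM = 0 gives M = 3.598 / 0.0374 = 96.20.

96.20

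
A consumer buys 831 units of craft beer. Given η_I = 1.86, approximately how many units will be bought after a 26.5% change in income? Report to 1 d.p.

%ΔQ ≈ η × %ΔI = 1.86 × 26.5% = 49.29%.
New Q ≈ 831 × (1 + 0.4929) = 1240.6.

1240.6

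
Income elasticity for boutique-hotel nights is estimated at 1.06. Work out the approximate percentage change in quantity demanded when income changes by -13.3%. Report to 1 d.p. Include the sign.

-14.1%

%ΔQ ≈ η × %ΔI = 1.06 × (-13.3%) = -14.1%.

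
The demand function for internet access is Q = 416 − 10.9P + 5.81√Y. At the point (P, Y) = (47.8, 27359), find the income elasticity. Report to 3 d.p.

At P = 47.8, Y = 27359: Q = 855.986.
Holding P constant, ∂Q/∂Y = 5.81/(2√Y) = 0.0175629.
η_Y = (∂Q/∂Y)·(Y/Q) = 0.0175629 × (27359/855.986) = 0.561.

0.561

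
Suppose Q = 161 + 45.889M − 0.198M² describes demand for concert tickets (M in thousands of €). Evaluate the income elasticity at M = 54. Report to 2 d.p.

0.64

At M = 54: Q = 2061.6380.
dQ/dM = 45.889 − 0.396M = 24.50500.
η = (dQ/dM)·(M/Q) = 24.50500 × (54/2061.6380) = 0.64.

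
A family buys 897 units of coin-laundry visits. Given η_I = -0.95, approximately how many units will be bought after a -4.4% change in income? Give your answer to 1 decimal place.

%ΔQ ≈ η × %ΔI = -0.95 × (-4.4%) = 4.18%.
New Q ≈ 897 × (1 + 0.0418) = 934.5.

934.5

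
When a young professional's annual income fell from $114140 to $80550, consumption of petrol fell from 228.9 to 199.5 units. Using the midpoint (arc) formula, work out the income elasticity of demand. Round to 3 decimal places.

ΔQ = 199.5 − 228.9 = -29.4; midpoint Q̄ = (228.9 + 199.5)/2 = 214.2.
ΔI = 80550 − 114140 = -33590; midpoint Ī = (114140 + 80550)/2 = 97345.
η = (ΔQ/Q̄) ÷ (ΔI/Ī) = (-29.4/214.2) ÷ (-33590/97345) = 0.398.

0.398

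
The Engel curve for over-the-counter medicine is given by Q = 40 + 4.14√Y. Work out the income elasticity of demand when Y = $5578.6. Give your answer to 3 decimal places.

At Y = 5578.6: Q = 349.217.
dQ/dY = 4.14/(2√Y) = 0.0277145 at this income.
η = (dQ/dY)·(Y/Q) = 0.0277145 × (5578.6/349.217) = 0.443.

0.443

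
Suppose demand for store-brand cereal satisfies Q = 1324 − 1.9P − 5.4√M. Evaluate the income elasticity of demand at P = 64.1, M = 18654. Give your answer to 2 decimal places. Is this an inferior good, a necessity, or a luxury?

At P = 64.1, M = 18654: Q = 464.680.
Holding P constant, ∂Q/∂M = -5.4/(2√M) = -0.0197687.
η_M = (∂Q/∂M)·(M/Q) = -0.0197687 × (18654/464.680) = -0.79.
Since η < 0, this is an inferior good.

-0.79 (inferior good)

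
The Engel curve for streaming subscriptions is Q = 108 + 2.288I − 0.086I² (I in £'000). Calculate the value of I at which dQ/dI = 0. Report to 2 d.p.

dQ/dI = 2.288 − 0.172I.
The good is inferior where dQ/dI < 0. Setting dQ/dI = 0 gives I = 2.288 / 0.172 = 13.30.

13.30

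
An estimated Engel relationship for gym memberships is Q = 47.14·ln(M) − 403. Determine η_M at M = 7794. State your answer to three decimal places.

2.427

At M = 7794: Q = 19.427.
dQ/dM = 47.14/M = 0.00604824 at this income.
η = (dQ/dM)·(M/Q) = 0.00604824 × (7794/19.427) = 2.427.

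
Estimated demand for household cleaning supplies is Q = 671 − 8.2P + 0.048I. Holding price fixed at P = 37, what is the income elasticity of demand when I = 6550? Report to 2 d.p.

0.46

At P = 37, I = 6550: Q = 682.000.
Holding P constant, ∂Q/∂I = 0.048.
η_I = (∂Q/∂I)·(I/Q) = 0.048 × (6550/682.000) = 0.46.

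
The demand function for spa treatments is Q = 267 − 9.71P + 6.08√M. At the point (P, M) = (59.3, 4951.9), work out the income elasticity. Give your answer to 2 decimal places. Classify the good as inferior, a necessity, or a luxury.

1.80 (luxury)

At P = 59.3, M = 4951.9: Q = 119.045.
Holding P constant, ∂Q/∂M = 6.08/(2√M) = 0.0432004.
η_M = (∂Q/∂M)·(M/Q) = 0.0432004 × (4951.9/119.045) = 1.80.
Since η > 1, this is a luxury.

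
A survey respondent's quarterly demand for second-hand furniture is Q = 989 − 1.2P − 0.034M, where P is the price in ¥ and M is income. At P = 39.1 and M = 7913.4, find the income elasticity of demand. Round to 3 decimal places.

-0.400

At P = 39.1, M = 7913.4: Q = 673.024.
Holding P constant, ∂Q/∂M = −0.034.
η_M = (∂Q/∂M)·(M/Q) = -0.034 × (7913.4/673.024) = -0.400.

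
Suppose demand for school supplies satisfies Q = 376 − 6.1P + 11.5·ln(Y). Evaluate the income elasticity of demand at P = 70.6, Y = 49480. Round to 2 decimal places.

At P = 70.6, Y = 49480: Q = 69.647.
Holding P constant, ∂Q/∂Y = 11.5/Y = 0.000232417.
η_Y = (∂Q/∂Y)·(Y/Q) = 0.000232417 × (49480/69.647) = 0.17.

0.17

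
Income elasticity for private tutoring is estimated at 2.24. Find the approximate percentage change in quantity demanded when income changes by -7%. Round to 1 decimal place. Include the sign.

-15.7%

%ΔQ ≈ η × %ΔI = 2.24 × (-7%) = -15.7%.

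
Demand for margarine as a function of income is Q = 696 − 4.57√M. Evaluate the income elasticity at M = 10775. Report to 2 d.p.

-1.07

At M = 10775: Q = 221.622.
dQ/dM = -4.57/(2√M) = -0.0220129 at this income.
η = (dQ/dM)·(M/Q) = -0.0220129 × (10775/221.622) = -1.07.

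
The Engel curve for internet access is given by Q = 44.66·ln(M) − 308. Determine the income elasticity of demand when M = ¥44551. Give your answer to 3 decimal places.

0.263

At M = 44551: Q = 170.058.
dQ/dM = 44.66/M = 0.00100245 at this income.
η = (dQ/dM)·(M/Q) = 0.00100245 × (44551/170.058) = 0.263.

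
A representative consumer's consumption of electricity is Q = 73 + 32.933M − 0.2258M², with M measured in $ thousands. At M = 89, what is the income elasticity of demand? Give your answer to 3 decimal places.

-0.532

At M = 89: Q = 1215.4752.
dQ/dM = 32.933 − 0.4516M = -7.25940.
η = (dQ/dM)·(M/Q) = -7.25940 × (89/1215.4752) = -0.532.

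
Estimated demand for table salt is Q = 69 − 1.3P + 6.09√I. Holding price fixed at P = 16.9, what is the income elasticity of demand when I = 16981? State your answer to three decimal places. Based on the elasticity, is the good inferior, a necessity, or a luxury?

0.472 (necessity)

At P = 16.9, I = 16981: Q = 840.625.
Holding P constant, ∂Q/∂I = 6.09/(2√I) = 0.0233671.
η_I = (∂Q/∂I)·(I/Q) = 0.0233671 × (16981/840.625) = 0.472.
Since 0 < η < 1, this is a necessity.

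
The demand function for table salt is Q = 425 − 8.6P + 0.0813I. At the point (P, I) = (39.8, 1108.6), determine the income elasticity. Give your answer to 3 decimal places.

At P = 39.8, I = 1108.6: Q = 172.849.
Holding P constant, ∂Q/∂I = 0.0813.
η_I = (∂Q/∂I)·(I/Q) = 0.0813 × (1108.6/172.849) = 0.521.

0.521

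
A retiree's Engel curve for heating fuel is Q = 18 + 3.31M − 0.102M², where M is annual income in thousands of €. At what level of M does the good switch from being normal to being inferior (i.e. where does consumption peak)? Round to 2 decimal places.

16.23

dQ/dM = 3.31 − 0.204M.
The good is inferior where dQ/dM < 0. Setting dQ/dM = 0 gives M = 3.31 / 0.204 = 16.23.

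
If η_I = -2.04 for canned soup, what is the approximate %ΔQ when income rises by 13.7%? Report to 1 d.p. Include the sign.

%ΔQ ≈ η × %ΔI = -2.04 × 13.7% = -27.9%.

-27.9%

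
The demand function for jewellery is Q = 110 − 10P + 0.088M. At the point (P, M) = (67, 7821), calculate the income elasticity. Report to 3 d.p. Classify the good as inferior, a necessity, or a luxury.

At P = 67, M = 7821: Q = 128.248.
Holding P constant, ∂Q/∂M = 0.088.
η_M = (∂Q/∂M)·(M/Q) = 0.088 × (7821/128.248) = 5.367.
Since η > 1, this is a luxury.

5.367 (luxury)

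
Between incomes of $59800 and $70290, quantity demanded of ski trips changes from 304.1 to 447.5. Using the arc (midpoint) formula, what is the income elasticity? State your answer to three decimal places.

ΔQ = 447.5 − 304.1 = 143.4; midpoint Q̄ = (304.1 + 447.5)/2 = 375.8.
ΔI = 70290 − 59800 = 10490; midpoint Ī = (59800 + 70290)/2 = 65045.
η = (ΔQ/Q̄) ÷ (ΔI/Ī) = (143.4/375.8) ÷ (10490/65045) = 2.366.

2.366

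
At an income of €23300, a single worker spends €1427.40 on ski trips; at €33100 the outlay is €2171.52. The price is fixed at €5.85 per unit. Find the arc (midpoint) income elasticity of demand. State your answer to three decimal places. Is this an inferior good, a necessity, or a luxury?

With a constant price, Q₁ = 1427.40/5.85 = 244.000 and Q₂ = 2171.52/5.85 = 371.200 (equivalently, work directly with expenditure since P cancels).
Midpoint %ΔQ = (2171.52 − 1427.40)/1799.46 = 0.41352; midpoint %ΔI = (33100 − 23300)/28200 = 0.34752.
η = 0.41352 / 0.34752 = 1.190.
η > 1 ⇒ luxury.

1.190 (luxury)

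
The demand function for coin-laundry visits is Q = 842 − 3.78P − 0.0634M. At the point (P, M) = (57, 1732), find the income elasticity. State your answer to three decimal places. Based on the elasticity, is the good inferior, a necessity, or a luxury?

At P = 57, M = 1732: Q = 516.731.
Holding P constant, ∂Q/∂M = −0.0634.
η_M = (∂Q/∂M)·(M/Q) = -0.0634 × (1732/516.731) = -0.213.
Since η < 0, this is an inferior good.

-0.213 (inferior good)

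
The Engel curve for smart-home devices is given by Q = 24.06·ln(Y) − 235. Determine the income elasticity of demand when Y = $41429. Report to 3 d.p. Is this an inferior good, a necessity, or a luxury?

1.157 (luxury)

At Y = 41429: Q = 20.800.
dQ/dY = 24.06/Y = 0.000580753 at this income.
η = (dQ/dY)·(Y/Q) = 0.000580753 × (41429/20.800) = 1.157.
Since η > 1, the good is a luxury.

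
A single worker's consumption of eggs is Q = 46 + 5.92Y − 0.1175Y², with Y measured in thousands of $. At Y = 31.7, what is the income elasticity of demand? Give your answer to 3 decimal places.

-0.419

At Y = 31.7: Q = 115.5894.
dQ/dY = 5.92 − 0.235Y = -1.52950.
η = (dQ/dY)·(Y/Q) = -1.52950 × (31.7/115.5894) = -0.419.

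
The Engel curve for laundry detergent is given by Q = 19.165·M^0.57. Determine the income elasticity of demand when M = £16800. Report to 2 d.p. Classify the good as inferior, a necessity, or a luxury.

For Q = A·M^β the income elasticity is constant and equal to β.
Here β = 0.57, so η = 0.57.
Since 0 < η < 1, the good is a necessity.

0.57 (necessity)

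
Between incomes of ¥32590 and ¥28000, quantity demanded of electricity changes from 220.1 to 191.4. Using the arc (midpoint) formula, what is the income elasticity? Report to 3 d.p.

ΔQ = 191.4 − 220.1 = -28.7; midpoint Q̄ = (220.1 + 191.4)/2 = 205.75.
ΔI = 28000 − 32590 = -4590; midpoint Ī = (32590 + 28000)/2 = 30295.
η = (ΔQ/Q̄) ÷ (ΔI/Ī) = (-28.7/205.75) ÷ (-4590/30295) = 0.921.

0.921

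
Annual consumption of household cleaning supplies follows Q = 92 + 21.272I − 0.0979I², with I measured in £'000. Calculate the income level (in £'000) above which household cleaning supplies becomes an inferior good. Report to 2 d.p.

dQ/dI = 21.272 − 0.1958I.
The good is inferior where dQ/dI < 0. Setting dQ/dI = 0 gives I = 21.272 / 0.1958 = 108.64.

108.64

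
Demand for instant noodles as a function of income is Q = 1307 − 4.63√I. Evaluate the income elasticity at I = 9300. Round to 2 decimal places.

-0.26

At I = 9300: Q = 860.499.
dQ/dI = -4.63/(2√I) = -0.0240054 at this income.
η = (dQ/dI)·(I/Q) = -0.0240054 × (9300/860.499) = -0.26.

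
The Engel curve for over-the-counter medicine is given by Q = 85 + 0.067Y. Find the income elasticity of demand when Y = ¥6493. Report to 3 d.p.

At Y = 6493: Q = 520.031.
dQ/dY = 0.067.
η = (dQ/dY)·(Y/Q) = 0.067 × (6493/520.031) = 0.837.

0.837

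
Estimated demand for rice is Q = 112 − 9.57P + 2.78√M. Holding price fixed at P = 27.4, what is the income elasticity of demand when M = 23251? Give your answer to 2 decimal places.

At P = 27.4, M = 23251: Q = 273.684.
Holding P constant, ∂Q/∂M = 2.78/(2√M) = 0.00911578.
η_M = (∂Q/∂M)·(M/Q) = 0.00911578 × (23251/273.684) = 0.77.

0.77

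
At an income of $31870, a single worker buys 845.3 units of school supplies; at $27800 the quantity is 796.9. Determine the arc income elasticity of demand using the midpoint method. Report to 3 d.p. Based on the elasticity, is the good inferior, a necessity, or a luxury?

ΔQ = 796.9 − 845.3 = -48.4; midpoint Q̄ = (845.3 + 796.9)/2 = 821.1.
ΔI = 27800 − 31870 = -4070; midpoint Ī = (31870 + 27800)/2 = 29835.
η = (ΔQ/Q̄) ÷ (ΔI/Ī) = (-48.4/821.1) ÷ (-4070/29835) = 0.432.
0 < η < 1 ⇒ necessity.

0.432 (necessity)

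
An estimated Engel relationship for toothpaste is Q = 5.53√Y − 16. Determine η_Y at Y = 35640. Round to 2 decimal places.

0.51

At Y = 35640: Q = 1027.984.
dQ/dY = 5.53/(2√Y) = 0.0146462 at this income.
η = (dQ/dY)·(Y/Q) = 0.0146462 × (35640/1027.984) = 0.51.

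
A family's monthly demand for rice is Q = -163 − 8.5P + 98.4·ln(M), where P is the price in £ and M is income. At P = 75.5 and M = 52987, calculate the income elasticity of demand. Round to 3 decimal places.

At P = 75.5, M = 52987: Q = 265.626.
Holding P constant, ∂Q/∂M = 98.4/M = 0.00185706.
η_M = (∂Q/∂M)·(M/Q) = 0.00185706 × (52987/265.626) = 0.370.

0.370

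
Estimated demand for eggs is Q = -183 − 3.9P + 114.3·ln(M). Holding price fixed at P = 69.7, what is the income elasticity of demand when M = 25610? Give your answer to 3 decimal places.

0.162

At P = 69.7, M = 25610: Q = 705.399.
Holding P constant, ∂Q/∂M = 114.3/M = 0.0044631.
η_M = (∂Q/∂M)·(M/Q) = 0.0044631 × (25610/705.399) = 0.162.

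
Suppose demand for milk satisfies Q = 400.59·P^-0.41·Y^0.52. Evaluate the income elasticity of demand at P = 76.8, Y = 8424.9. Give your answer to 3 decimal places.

0.520

For a multiplicative demand Q = A·P^α·Y^β, the income elasticity is β everywhere.
Here β = 0.52, so η = 0.520.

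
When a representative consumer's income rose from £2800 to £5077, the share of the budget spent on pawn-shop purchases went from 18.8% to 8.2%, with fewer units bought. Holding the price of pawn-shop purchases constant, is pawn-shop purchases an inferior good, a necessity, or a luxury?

inferior good

Quantity demanded falls as income rises, so η < 0.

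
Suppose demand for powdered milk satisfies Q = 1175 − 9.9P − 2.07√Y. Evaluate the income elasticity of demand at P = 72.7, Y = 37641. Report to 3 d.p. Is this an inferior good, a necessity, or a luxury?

At P = 72.7, Y = 37641: Q = 53.663.
Holding P constant, ∂Q/∂Y = -2.07/(2√Y) = -0.0053347.
η_Y = (∂Q/∂Y)·(Y/Q) = -0.0053347 × (37641/53.663) = -3.742.
Since η < 0, this is an inferior good.

-3.742 (inferior good)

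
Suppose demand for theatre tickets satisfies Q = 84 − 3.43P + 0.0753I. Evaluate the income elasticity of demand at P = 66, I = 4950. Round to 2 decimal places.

At P = 66, I = 4950: Q = 230.355.
Holding P constant, ∂Q/∂I = 0.0753.
η_I = (∂Q/∂I)·(I/Q) = 0.0753 × (4950/230.355) = 1.62.

1.62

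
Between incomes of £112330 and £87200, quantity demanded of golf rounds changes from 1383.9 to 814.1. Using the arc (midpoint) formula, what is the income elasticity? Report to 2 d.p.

ΔQ = 814.1 − 1383.9 = -569.8; midpoint Q̄ = (1383.9 + 814.1)/2 = 1099.
ΔI = 87200 − 112330 = -25130; midpoint Ī = (112330 + 87200)/2 = 99765.
η = (ΔQ/Q̄) ÷ (ΔI/Ī) = (-569.8/1099) ÷ (-25130/99765) = 2.06.

2.06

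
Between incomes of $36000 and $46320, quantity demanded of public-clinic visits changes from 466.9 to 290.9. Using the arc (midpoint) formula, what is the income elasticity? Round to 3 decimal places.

ΔQ = 290.9 − 466.9 = -176; midpoint Q̄ = (466.9 + 290.9)/2 = 378.9.
ΔI = 46320 − 36000 = 10320; midpoint Ī = (36000 + 46320)/2 = 41160.
η = (ΔQ/Q̄) ÷ (ΔI/Ī) = (-176/378.9) ÷ (10320/41160) = -1.853.

-1.853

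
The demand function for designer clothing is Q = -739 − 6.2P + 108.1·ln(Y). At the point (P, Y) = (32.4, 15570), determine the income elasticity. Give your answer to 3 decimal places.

At P = 32.4, Y = 15570: Q = 103.620.
Holding P constant, ∂Q/∂Y = 108.1/Y = 0.00694284.
η_Y = (∂Q/∂Y)·(Y/Q) = 0.00694284 × (15570/103.620) = 1.043.

1.043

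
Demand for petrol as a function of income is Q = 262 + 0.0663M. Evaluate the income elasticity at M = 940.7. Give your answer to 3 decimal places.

At M = 940.7: Q = 324.368.
dQ/dM = 0.0663.
η = (dQ/dM)·(M/Q) = 0.0663 × (940.7/324.368) = 0.192.

0.192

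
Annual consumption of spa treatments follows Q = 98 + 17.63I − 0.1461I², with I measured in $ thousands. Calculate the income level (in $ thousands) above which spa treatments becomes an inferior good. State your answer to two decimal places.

60.34

dQ/dI = 17.63 − 0.2922I.
The good is inferior where dQ/dI < 0. Setting dQ/dI = 0 gives I = 17.63 / 0.2922 = 60.34.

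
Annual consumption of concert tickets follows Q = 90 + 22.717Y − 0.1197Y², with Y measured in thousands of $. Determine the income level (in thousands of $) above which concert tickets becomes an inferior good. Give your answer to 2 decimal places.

94.89

dQ/dY = 22.717 − 0.2394Y.
The good is inferior where dQ/dY < 0. Setting dQ/dY = 0 gives Y = 22.717 / 0.2394 = 94.89.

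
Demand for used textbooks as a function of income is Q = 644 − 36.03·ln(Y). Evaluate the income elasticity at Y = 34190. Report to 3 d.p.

At Y = 34190: Q = 267.858.
dQ/dY = -36.03/Y = -0.00105382 at this income.
η = (dQ/dY)·(Y/Q) = -0.00105382 × (34190/267.858) = -0.135.

-0.135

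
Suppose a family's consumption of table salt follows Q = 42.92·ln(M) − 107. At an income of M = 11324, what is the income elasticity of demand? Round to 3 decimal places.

0.146

At M = 11324: Q = 293.644.
dQ/dM = 42.92/M = 0.00379018 at this income.
η = (dQ/dM)·(M/Q) = 0.00379018 × (11324/293.644) = 0.146.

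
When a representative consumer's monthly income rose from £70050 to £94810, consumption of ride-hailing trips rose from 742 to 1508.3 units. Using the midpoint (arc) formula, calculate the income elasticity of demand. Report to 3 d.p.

ΔQ = 1508.3 − 742 = 766.3; midpoint Q̄ = (742 + 1508.3)/2 = 1125.15.
ΔI = 94810 − 70050 = 24760; midpoint Ī = (70050 + 94810)/2 = 82430.
η = (ΔQ/Q̄) ÷ (ΔI/Ī) = (766.3/1125.15) ÷ (24760/82430) = 2.267.

2.267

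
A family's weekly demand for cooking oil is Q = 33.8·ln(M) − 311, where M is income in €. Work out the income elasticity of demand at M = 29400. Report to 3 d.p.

0.919

At M = 29400: Q = 36.760.
dQ/dM = 33.8/M = 0.00114966 at this income.
η = (dQ/dM)·(M/Q) = 0.00114966 × (29400/36.760) = 0.919.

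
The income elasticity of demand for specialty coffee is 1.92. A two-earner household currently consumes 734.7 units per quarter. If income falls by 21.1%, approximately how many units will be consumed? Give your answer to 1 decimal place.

437.1

%ΔQ ≈ η × %ΔI = 1.92 × (-21.1%) = -40.512%.
New Q ≈ 734.7 × (1 − 0.40512) = 437.1.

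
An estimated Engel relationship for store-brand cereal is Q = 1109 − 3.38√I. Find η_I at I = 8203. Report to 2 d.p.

-0.19

At I = 8203: Q = 802.872.
dQ/dI = -3.38/(2√I) = -0.0186595 at this income.
η = (dQ/dI)·(I/Q) = -0.0186595 × (8203/802.872) = -0.19.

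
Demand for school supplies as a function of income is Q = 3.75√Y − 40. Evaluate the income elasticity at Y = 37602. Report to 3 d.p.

At Y = 37602: Q = 687.171.
dQ/dY = 3.75/(2√Y) = 0.00966932 at this income.
η = (dQ/dY)·(Y/Q) = 0.00966932 × (37602/687.171) = 0.529.

0.529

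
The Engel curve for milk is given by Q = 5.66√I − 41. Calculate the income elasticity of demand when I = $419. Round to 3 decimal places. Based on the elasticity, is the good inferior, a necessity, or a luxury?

0.774 (necessity)

At I = 419: Q = 74.857.
dQ/dI = 5.66/(2√I) = 0.138255 at this income.
η = (dQ/dI)·(I/Q) = 0.138255 × (419/74.857) = 0.774.
Since 0 < η < 1, the good is a necessity.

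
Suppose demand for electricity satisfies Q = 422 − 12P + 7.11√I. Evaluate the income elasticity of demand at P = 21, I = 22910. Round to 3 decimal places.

0.432

At P = 21, I = 22910: Q = 1246.173.
Holding P constant, ∂Q/∂I = 7.11/(2√I) = 0.023487.
η_I = (∂Q/∂I)·(I/Q) = 0.023487 × (22910/1246.173) = 0.432.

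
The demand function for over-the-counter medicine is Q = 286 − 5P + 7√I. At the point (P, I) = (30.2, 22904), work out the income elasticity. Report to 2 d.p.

At P = 30.2, I = 22904: Q = 1194.385.
Holding P constant, ∂Q/∂I = 7/(2√I) = 0.0231266.
η_I = (∂Q/∂I)·(I/Q) = 0.0231266 × (22904/1194.385) = 0.44.

0.44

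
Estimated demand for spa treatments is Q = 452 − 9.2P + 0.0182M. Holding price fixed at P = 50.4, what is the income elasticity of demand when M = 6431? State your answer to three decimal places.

At P = 50.4, M = 6431: Q = 105.364.
Holding P constant, ∂Q/∂M = 0.0182.
η_M = (∂Q/∂M)·(M/Q) = 0.0182 × (6431/105.364) = 1.111.

1.111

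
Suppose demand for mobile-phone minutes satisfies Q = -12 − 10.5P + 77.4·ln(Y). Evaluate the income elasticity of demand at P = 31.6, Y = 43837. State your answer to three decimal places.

0.160

At P = 31.6, Y = 43837: Q = 483.469.
Holding P constant, ∂Q/∂Y = 77.4/Y = 0.00176563.
η_Y = (∂Q/∂Y)·(Y/Q) = 0.00176563 × (43837/483.469) = 0.160.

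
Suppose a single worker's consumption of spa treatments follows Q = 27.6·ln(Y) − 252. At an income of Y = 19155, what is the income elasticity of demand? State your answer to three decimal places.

1.370

At Y = 19155: Q = 20.145.
dQ/dY = 27.6/Y = 0.00144088 at this income.
η = (dQ/dY)·(Y/Q) = 0.00144088 × (19155/20.145) = 1.370.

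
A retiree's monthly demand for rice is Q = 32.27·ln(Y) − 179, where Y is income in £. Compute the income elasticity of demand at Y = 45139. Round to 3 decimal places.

0.193

At Y = 45139: Q = 166.854.
dQ/dY = 32.27/Y = 0.000714903 at this income.
η = (dQ/dY)·(Y/Q) = 0.000714903 × (45139/166.854) = 0.193.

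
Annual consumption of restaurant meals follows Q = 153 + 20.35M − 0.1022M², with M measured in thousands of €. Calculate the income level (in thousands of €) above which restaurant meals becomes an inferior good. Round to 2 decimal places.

99.56

dQ/dM = 20.35 − 0.2044M.
The good is inferior where dQ/dM < 0. Setting dQ/dM = 0 gives M = 20.35 / 0.2044 = 99.56.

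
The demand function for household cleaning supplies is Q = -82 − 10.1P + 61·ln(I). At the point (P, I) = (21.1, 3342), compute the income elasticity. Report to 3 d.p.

0.305

At P = 21.1, I = 3342: Q = 199.864.
Holding P constant, ∂Q/∂I = 61/I = 0.0182525.
η_I = (∂Q/∂I)·(I/Q) = 0.0182525 × (3342/199.864) = 0.305.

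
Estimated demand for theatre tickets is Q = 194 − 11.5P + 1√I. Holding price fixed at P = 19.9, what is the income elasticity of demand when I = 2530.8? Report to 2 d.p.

At P = 19.9, I = 2530.8: Q = 15.457.
Holding P constant, ∂Q/∂I = 1/(2√I) = 0.00993896.
η_I = (∂Q/∂I)·(I/Q) = 0.00993896 × (2530.8/15.457) = 1.63.

1.63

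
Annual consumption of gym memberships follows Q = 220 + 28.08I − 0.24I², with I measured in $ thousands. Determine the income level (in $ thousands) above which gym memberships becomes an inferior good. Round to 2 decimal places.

58.50

dQ/dI = 28.08 − 0.48I.
The good is inferior where dQ/dI < 0. Setting dQ/dI = 0 gives I = 28.08 / 0.48 = 58.50.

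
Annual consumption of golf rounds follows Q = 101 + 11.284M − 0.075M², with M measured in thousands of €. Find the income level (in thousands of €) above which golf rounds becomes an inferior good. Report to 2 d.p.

dQ/dM = 11.284 − 0.15M.
The good is inferior where dQ/dM < 0. Setting dQ/dM = 0 gives M = 11.284 / 0.15 = 75.23.

75.23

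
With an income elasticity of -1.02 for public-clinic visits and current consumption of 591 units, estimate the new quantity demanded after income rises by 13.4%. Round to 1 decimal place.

510.2

%ΔQ ≈ η × %ΔI = -1.02 × 13.4% = -13.668%.
New Q ≈ 591 × (1 − 0.13668) = 510.2.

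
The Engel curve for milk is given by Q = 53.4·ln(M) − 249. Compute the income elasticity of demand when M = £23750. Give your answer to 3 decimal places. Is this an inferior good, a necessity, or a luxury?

0.185 (necessity)

At M = 23750: Q = 289.023.
dQ/dM = 53.4/M = 0.00224842 at this income.
η = (dQ/dM)·(M/Q) = 0.00224842 × (23750/289.023) = 0.185.
Since 0 < η < 1, the good is a necessity.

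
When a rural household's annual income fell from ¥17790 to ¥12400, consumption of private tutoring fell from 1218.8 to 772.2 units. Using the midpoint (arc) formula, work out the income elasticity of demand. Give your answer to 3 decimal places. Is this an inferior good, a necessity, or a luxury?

1.256 (luxury)

ΔQ = 772.2 − 1218.8 = -446.6; midpoint Q̄ = (1218.8 + 772.2)/2 = 995.5.
ΔI = 12400 − 17790 = -5390; midpoint Ī = (17790 + 12400)/2 = 15095.
η = (ΔQ/Q̄) ÷ (ΔI/Ī) = (-446.6/995.5) ÷ (-5390/15095) = 1.256.
η > 1 ⇒ luxury.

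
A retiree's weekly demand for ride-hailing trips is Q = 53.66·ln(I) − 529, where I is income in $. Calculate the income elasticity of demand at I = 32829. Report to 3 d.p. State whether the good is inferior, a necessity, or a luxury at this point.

1.849 (luxury)

At I = 32829: Q = 29.014.
dQ/dI = 53.66/I = 0.00163453 at this income.
η = (dQ/dI)·(I/Q) = 0.00163453 × (32829/29.014) = 1.849.
Since η > 1, the good is a luxury.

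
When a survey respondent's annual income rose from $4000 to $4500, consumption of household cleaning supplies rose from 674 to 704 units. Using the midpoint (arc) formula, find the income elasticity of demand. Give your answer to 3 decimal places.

0.370

ΔQ = 704 − 674 = 30; midpoint Q̄ = (674 + 704)/2 = 689.
ΔI = 4500 − 4000 = 500; midpoint Ī = (4000 + 4500)/2 = 4250.
η = (ΔQ/Q̄) ÷ (ΔI/Ī) = (30/689) ÷ (500/4250) = 0.370.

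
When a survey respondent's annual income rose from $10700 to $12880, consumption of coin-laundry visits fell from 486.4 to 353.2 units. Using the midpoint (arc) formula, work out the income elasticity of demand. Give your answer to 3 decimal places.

-1.716

ΔQ = 353.2 − 486.4 = -133.2; midpoint Q̄ = (486.4 + 353.2)/2 = 419.8.
ΔI = 12880 − 10700 = 2180; midpoint Ī = (10700 + 12880)/2 = 11790.
η = (ΔQ/Q̄) ÷ (ΔI/Ī) = (-133.2/419.8) ÷ (2180/11790) = -1.716.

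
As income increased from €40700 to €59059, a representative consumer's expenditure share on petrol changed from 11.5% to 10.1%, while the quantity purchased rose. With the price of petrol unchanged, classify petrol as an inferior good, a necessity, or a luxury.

necessity

Quantity rises but the budget share falls as income rises, so 0 < η < 1.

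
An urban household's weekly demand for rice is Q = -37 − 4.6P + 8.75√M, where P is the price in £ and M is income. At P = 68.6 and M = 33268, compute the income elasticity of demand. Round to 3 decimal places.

At P = 68.6, M = 33268: Q = 1243.398.
Holding P constant, ∂Q/∂M = 8.75/(2√M) = 0.0239864.
η_M = (∂Q/∂M)·(M/Q) = 0.0239864 × (33268/1243.398) = 0.642.

0.642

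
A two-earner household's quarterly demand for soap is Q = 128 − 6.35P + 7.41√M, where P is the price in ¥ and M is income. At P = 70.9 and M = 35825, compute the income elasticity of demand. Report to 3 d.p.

At P = 70.9, M = 35825: Q = 1080.312.
Holding P constant, ∂Q/∂M = 7.41/(2√M) = 0.0195747.
η_M = (∂Q/∂M)·(M/Q) = 0.0195747 × (35825/1080.312) = 0.649.

0.649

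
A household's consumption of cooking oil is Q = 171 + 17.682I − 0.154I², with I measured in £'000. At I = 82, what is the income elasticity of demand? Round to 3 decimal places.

-1.061

At I = 82: Q = 585.4280.
dQ/dI = 17.682 − 0.308I = -7.57400.
η = (dQ/dI)·(I/Q) = -7.57400 × (82/585.4280) = -1.061.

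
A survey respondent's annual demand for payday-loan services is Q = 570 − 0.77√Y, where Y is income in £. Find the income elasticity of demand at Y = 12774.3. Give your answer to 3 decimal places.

-0.090

At Y = 12774.3: Q = 482.972.
dQ/dY = -0.77/(2√Y) = -0.00340637 at this income.
η = (dQ/dY)·(Y/Q) = -0.00340637 × (12774.3/482.972) = -0.090.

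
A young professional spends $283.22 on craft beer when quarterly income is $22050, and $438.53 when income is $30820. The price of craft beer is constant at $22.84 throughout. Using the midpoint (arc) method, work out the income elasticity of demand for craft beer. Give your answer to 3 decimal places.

With a constant price, Q₁ = 283.22/22.84 = 12.400 and Q₂ = 438.53/22.84 = 19.200 (equivalently, work directly with expenditure since P cancels).
Midpoint %ΔQ = (438.53 − 283.22)/360.88 = 0.43037; midpoint %ΔI = (30820 − 22050)/26435 = 0.33176.
η = 0.43037 / 0.33176 = 1.297.

1.297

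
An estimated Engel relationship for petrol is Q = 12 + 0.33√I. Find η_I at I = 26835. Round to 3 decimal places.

At I = 26835: Q = 66.059.
dQ/dI = 0.33/(2√I) = 0.00100724 at this income.
η = (dQ/dI)·(I/Q) = 0.00100724 × (26835/66.059) = 0.409.

0.409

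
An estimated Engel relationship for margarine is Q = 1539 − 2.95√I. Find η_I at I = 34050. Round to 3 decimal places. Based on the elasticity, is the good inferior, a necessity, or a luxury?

-0.274 (inferior good)

At I = 34050: Q = 994.647.
dQ/dI = -2.95/(2√I) = -0.00799344 at this income.
η = (dQ/dI)·(I/Q) = -0.00799344 × (34050/994.647) = -0.274.
Since η < 0, the good is an inferior good.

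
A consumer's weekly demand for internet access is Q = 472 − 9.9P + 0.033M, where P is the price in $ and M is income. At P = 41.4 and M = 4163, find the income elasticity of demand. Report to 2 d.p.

0.69

At P = 41.4, M = 4163: Q = 199.519.
Holding P constant, ∂Q/∂M = 0.033.
η_M = (∂Q/∂M)·(M/Q) = 0.033 × (4163/199.519) = 0.69.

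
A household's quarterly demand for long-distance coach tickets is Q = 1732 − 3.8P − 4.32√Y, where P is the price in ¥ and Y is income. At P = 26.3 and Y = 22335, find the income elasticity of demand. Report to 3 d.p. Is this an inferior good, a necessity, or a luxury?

At P = 26.3, Y = 22335: Q = 986.440.
Holding P constant, ∂Q/∂Y = -4.32/(2√Y) = -0.0144531.
η_Y = (∂Q/∂Y)·(Y/Q) = -0.0144531 × (22335/986.440) = -0.327.
Since η < 0, this is an inferior good.

-0.327 (inferior good)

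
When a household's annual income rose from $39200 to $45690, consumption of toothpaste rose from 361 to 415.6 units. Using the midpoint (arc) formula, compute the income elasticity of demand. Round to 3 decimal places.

0.920

ΔQ = 415.6 − 361 = 54.6; midpoint Q̄ = (361 + 415.6)/2 = 388.3.
ΔI = 45690 − 39200 = 6490; midpoint Ī = (39200 + 45690)/2 = 42445.
η = (ΔQ/Q̄) ÷ (ΔI/Ī) = (54.6/388.3) ÷ (6490/42445) = 0.920.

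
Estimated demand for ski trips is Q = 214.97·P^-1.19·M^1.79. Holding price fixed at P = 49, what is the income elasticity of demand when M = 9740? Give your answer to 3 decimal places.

For a multiplicative demand Q = A·P^α·M^β, the income elasticity is β everywhere.
Here β = 1.79, so η = 1.790.

1.790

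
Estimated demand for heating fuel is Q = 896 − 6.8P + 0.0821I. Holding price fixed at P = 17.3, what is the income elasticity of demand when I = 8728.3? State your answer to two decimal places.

0.48

At P = 17.3, I = 8728.3: Q = 1494.953.
Holding P constant, ∂Q/∂I = 0.0821.
η_I = (∂Q/∂I)·(I/Q) = 0.0821 × (8728.3/1494.953) = 0.48.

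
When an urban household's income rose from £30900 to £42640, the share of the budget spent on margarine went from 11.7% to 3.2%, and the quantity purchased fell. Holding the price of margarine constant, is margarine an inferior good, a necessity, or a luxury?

Quantity demanded falls as income rises, so η < 0.

inferior good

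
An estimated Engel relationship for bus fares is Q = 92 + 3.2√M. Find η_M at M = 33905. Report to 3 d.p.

0.432

At M = 33905: Q = 681.226.
dQ/dM = 3.2/(2√M) = 0.00868937 at this income.
η = (dQ/dM)·(M/Q) = 0.00868937 × (33905/681.226) = 0.432.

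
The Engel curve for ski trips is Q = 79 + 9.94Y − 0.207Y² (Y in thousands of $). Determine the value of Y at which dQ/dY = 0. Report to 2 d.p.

dQ/dY = 9.94 − 0.414Y.
The good is inferior where dQ/dY < 0. Setting dQ/dY = 0 gives Y = 9.94 / 0.414 = 24.01.

24.01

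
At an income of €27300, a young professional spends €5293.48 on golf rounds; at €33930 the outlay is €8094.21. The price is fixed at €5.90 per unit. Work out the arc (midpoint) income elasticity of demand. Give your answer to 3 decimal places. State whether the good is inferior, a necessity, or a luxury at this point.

1.932 (luxury)

With a constant price, Q₁ = 5293.48/5.90 = 897.200 and Q₂ = 8094.21/5.90 = 1371.900 (equivalently, work directly with expenditure since P cancels).
Midpoint %ΔQ = (8094.21 − 5293.48)/6693.84 = 0.41840; midpoint %ΔI = (33930 − 27300)/30615 = 0.21656.
η = 0.41840 / 0.21656 = 1.932.
η > 1 ⇒ luxury.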